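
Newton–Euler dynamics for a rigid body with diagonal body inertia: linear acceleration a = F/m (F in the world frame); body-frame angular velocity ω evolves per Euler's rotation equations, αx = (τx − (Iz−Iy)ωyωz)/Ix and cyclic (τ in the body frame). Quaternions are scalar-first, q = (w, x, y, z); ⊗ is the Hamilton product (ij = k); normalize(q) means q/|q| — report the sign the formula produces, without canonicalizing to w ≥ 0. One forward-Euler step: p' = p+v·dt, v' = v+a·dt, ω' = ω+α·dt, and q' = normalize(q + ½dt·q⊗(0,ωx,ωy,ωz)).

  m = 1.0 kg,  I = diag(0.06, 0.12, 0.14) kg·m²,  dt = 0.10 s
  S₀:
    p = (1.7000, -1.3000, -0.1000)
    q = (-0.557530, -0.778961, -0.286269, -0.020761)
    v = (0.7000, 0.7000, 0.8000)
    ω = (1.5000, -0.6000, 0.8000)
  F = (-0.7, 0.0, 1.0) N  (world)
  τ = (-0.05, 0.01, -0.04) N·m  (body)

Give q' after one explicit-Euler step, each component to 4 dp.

Hamilton product q⊗(0,ω) = (1.0132889, -1.0777668, 0.9265453, 0.4507561)
updated quaternion q' = (-0.5048, -0.8295, -0.2390, 0.0018)

q' = (-0.5048, -0.8295, -0.2390, 0.0018)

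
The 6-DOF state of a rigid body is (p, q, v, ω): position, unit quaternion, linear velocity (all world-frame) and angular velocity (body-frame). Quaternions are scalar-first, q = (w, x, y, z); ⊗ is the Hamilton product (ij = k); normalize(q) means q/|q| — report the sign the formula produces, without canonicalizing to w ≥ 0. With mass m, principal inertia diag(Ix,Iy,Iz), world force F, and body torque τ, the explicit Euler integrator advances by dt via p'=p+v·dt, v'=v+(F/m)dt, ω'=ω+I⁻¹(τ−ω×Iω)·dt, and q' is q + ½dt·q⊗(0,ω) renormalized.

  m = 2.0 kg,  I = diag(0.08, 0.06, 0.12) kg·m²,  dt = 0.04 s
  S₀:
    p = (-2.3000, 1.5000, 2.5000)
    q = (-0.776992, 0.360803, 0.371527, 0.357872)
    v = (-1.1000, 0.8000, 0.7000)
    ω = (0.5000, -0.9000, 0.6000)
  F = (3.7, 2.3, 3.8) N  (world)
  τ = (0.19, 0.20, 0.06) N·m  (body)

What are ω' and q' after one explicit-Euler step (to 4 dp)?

ω' = (0.6112, -0.7587, 0.6170)
q' = (-0.7780, 0.3638, 0.3847, 0.3382)

α = I⁻¹(τ − ω×Iω) = (2.7800, 3.5333, 0.4250)
ω + α·dt = (0.6112, -0.7587, 0.6170)
q⊗(0,ω) = (-0.0607504, 0.1565050, 0.6617470, -0.9766814)
q' = normalize(q + ½dt·q⊗(0,ω)) = (-0.7780, 0.3638, 0.3847, 0.3382)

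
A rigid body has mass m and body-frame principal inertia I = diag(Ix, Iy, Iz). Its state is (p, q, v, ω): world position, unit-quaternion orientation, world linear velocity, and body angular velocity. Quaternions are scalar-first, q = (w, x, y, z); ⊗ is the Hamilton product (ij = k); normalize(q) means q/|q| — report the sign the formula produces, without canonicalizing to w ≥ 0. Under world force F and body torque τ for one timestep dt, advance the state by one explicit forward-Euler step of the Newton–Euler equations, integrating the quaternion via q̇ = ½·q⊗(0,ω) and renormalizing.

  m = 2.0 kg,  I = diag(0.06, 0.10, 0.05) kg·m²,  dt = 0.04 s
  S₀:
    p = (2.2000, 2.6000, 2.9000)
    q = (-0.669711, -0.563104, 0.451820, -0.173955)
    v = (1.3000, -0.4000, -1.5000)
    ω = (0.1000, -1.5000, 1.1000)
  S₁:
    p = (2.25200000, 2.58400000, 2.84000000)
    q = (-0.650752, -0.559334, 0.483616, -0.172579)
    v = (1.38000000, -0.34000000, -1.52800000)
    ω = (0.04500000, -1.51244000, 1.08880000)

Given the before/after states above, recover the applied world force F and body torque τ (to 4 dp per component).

F = (4.0000, 3.0000, -1.4000)
τ = (0.0000, -0.0300, -0.0200)

velocity change Δv = (0.08000000, 0.06000000, -0.02800000)
m·(v₁−v₀)/dt = (4.0000, 3.0000, -1.4000)
rate change Δω = (-0.05500000, -0.01244000, -0.01120000)
gyro term ω₀×Iω₀ = (0.0825, 0.0011, -0.0060)
applied torque τ = (0.0000, -0.0300, -0.0200)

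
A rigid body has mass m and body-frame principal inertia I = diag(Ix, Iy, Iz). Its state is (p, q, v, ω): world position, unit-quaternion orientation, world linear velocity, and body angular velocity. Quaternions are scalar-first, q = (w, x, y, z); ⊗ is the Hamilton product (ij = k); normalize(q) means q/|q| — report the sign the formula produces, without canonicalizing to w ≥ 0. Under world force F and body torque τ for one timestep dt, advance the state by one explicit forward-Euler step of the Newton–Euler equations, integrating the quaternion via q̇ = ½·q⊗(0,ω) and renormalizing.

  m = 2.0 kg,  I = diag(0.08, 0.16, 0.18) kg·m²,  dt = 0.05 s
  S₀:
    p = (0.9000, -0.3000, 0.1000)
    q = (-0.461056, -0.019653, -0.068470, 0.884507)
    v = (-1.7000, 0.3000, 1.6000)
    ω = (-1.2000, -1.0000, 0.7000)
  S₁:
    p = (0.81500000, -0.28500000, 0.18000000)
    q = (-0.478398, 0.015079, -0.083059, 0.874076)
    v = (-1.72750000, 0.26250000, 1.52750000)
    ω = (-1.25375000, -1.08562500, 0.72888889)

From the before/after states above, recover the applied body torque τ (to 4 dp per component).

ω₁ − ω₀ = (-0.05375000, -0.08562500, 0.02888889)
ω₀×(Iω₀) = (-0.0140, 0.0840, 0.0960)
I·α + gyro = (-0.1000, -0.1900, 0.2000)

τ = (-0.1000, -0.1900, 0.2000)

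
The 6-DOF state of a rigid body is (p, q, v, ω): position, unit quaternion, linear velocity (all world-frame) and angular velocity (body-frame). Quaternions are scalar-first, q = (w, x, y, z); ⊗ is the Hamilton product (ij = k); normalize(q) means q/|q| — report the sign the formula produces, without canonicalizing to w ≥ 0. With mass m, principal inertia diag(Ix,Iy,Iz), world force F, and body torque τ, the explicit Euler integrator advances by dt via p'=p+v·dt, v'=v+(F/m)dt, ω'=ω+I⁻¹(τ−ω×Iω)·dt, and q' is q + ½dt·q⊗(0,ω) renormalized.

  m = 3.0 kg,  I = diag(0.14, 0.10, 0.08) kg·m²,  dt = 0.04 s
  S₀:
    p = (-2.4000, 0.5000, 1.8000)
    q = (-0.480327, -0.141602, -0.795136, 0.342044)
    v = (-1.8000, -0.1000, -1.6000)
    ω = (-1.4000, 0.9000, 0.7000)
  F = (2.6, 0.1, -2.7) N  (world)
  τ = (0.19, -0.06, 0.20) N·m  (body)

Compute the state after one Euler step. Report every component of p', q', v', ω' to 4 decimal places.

p' = (-2.4720, 0.4960, 1.7360)
q' = (-0.4745, -0.1453, -0.8108, 0.3103)
v' = (-1.7653, -0.0987, -1.6360)
ω' = (-1.3421, 0.8995, 0.7748)

ω×(Iω) gyroscopic = (-0.0126, -0.0588, 0.0504)
α = I⁻¹(τ − ω×Iω) = (1.4471, -0.0120, 1.8700)
ω + α·dt = (-1.3421, 0.8995, 0.7748)
Hamilton product q⊗(0,ω) = (0.2779488, -0.1919770, -0.8120345, -1.5768611)
q' = normalize(q + ½dt·q⊗(0,ω)) = (-0.4745, -0.1453, -0.8108, 0.3103)
p' = p + v·dt = (-2.4720, 0.4960, 1.7360)
v' = v + a·dt = (-1.7653, -0.0987, -1.6360)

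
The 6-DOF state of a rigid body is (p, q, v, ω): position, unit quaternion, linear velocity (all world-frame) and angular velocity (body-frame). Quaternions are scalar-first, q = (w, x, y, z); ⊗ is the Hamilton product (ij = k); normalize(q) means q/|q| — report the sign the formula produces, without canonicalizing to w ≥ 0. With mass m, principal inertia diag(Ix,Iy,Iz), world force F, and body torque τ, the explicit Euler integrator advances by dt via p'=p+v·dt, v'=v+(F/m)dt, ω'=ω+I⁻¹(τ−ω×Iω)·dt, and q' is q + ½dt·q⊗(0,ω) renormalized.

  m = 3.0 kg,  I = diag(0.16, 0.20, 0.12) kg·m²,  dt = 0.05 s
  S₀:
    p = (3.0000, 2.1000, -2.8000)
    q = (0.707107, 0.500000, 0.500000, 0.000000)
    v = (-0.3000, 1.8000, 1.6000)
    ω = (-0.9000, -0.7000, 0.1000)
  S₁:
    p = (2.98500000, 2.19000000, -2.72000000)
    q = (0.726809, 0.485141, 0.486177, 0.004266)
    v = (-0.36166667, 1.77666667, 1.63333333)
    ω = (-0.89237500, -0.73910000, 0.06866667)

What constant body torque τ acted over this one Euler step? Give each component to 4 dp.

rate change Δω = (0.00762500, -0.03910000, -0.03133333)
precession coupling = (0.0056, -0.0036, 0.0252)
I·α + gyro = (0.0300, -0.1600, -0.0500)

τ = (0.0300, -0.1600, -0.0500)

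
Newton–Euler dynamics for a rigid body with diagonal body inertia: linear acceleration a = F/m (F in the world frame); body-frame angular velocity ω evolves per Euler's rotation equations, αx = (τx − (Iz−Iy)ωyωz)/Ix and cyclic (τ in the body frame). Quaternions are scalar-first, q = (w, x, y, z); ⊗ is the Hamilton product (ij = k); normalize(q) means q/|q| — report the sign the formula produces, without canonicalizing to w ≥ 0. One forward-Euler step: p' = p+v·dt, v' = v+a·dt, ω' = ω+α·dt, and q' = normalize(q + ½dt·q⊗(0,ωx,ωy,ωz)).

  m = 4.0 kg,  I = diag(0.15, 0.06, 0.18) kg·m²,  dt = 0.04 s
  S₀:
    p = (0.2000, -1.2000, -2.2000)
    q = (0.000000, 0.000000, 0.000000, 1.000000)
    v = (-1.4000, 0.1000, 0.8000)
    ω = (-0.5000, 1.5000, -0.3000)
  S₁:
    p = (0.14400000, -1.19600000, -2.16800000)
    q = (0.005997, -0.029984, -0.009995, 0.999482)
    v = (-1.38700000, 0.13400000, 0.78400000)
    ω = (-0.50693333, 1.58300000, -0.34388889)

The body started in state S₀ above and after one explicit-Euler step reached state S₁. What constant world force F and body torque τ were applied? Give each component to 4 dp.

Δv = v₁−v₀ = (0.01300000, 0.03400000, -0.01600000)
F = m·Δv/dt = (1.3000, 3.4000, -1.6000)
rate change Δω = (-0.00693333, 0.08300000, -0.04388889)
applied torque τ = (-0.0800, 0.1200, -0.1300)

F = (1.3000, 3.4000, -1.6000)
τ = (-0.0800, 0.1200, -0.1300)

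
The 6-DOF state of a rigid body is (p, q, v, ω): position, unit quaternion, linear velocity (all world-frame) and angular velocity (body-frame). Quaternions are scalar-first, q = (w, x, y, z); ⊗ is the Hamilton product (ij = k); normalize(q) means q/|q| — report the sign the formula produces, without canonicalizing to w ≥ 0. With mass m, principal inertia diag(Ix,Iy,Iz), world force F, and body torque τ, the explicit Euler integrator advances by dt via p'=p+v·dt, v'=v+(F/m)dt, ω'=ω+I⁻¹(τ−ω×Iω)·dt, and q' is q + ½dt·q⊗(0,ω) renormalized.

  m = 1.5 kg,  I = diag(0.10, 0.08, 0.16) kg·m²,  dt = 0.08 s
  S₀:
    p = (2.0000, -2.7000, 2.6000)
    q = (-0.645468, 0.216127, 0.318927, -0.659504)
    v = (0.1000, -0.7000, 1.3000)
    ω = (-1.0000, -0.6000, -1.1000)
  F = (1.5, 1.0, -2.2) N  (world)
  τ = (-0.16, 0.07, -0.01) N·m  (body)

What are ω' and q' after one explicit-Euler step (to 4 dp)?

gyro term ω×Iω = (0.0528, -0.0660, -0.0120)
α = I⁻¹(τ − ω×Iω) = (-2.1280, 1.7000, 0.0125)
ω + α·dt = (-1.1702, -0.4640, -1.0990)
2q̇ = q⊗(0,ω) = (-0.3179712, -0.1010541, 1.2845245, 0.8992656)
updated quaternion q' = (-0.6568, 0.2117, 0.3695, -0.6223)

ω' = (-1.1702, -0.4640, -1.0990)
q' = (-0.6568, 0.2117, 0.3695, -0.6223)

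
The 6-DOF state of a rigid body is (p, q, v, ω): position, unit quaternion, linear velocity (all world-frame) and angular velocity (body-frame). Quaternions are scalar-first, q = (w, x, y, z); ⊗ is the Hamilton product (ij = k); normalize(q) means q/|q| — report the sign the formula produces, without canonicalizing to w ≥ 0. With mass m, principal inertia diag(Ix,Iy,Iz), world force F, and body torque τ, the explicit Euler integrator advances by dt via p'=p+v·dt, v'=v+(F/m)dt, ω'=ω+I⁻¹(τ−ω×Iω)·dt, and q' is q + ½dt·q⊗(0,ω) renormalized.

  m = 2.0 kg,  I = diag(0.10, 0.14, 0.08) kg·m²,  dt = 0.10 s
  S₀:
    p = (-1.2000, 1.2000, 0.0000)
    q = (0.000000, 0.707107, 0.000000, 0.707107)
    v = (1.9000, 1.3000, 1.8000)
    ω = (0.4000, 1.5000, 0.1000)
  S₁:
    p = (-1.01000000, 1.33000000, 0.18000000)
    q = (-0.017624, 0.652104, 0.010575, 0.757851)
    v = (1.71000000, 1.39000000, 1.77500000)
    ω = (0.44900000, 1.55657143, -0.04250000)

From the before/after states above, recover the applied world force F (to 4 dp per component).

v₁ − v₀ = (-0.19000000, 0.09000000, -0.02500000)
m·(v₁−v₀)/dt = (-3.8000, 1.8000, -0.5000)

F = (-3.8000, 1.8000, -0.5000)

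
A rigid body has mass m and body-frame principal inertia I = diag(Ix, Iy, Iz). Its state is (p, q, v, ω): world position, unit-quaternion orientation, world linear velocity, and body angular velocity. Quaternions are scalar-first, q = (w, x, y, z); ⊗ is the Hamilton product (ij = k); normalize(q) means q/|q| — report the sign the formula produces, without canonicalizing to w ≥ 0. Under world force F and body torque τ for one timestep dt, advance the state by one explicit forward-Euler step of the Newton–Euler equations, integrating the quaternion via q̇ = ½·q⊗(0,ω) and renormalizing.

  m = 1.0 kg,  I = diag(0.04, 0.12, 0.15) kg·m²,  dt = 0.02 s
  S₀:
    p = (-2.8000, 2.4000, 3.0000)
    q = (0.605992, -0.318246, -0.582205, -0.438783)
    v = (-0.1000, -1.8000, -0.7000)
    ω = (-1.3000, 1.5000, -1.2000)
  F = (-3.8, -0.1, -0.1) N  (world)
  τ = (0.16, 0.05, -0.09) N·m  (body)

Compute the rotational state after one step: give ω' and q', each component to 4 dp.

ω' = (-1.1930, 1.5369, -1.1912)
q' = (0.6052, -0.3125, -0.5711, -0.4583)

gyro term ω×Iω = (-0.0540, -0.1716, -0.1560)
(τ − ω×Iω)/I = (5.3500, 1.8467, 0.4400)
new body rate ω' = (-1.1930, 1.5369, -1.1912)
Hamilton product q⊗(0,ω) = (-0.0669519, 0.5690309, 1.0975107, -1.9614259)
updated quaternion q' = (0.6052, -0.3125, -0.5711, -0.4583)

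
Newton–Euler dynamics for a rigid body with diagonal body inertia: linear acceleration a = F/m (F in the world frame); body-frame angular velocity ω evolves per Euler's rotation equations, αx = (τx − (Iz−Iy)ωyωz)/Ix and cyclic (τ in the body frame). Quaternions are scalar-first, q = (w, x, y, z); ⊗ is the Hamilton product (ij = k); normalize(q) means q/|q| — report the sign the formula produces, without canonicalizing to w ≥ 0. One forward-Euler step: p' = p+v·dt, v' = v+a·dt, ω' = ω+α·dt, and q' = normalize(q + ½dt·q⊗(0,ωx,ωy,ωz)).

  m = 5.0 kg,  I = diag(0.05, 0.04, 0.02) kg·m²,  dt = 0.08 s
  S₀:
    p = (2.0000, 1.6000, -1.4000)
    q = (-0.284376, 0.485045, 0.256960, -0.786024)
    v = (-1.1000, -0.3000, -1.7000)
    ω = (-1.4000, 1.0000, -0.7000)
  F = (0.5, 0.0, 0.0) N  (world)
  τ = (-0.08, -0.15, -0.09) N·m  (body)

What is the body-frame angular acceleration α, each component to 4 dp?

ω×(Iω) gyroscopic = (0.0140, 0.0294, 0.0140)
(τ − ω×Iω)/I = (-1.8800, -4.4850, -5.2000)

α = (-1.8800, -4.4850, -5.2000)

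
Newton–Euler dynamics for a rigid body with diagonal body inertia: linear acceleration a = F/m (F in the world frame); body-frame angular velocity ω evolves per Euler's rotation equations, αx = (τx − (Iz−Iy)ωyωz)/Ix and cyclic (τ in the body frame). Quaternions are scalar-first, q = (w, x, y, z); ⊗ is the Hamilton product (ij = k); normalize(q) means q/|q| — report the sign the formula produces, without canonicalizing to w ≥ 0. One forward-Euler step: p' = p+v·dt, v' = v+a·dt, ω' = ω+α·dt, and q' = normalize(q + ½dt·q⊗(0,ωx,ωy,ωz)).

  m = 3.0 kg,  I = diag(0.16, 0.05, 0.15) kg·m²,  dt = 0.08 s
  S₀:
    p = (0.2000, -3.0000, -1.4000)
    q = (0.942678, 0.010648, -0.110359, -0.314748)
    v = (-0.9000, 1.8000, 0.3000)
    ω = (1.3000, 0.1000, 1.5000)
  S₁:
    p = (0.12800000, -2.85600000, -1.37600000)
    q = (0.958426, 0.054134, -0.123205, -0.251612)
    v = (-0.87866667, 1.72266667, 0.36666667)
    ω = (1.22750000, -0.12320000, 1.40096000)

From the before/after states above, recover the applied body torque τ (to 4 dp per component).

ω₁ − ω₀ = (-0.07250000, -0.22320000, -0.09904000)
precession coupling = (0.0150, 0.0195, -0.0143)
τ = I·(Δω/dt) + ω₀×(Iω₀) = (-0.1300, -0.1200, -0.2000)

τ = (-0.1300, -0.1200, -0.2000)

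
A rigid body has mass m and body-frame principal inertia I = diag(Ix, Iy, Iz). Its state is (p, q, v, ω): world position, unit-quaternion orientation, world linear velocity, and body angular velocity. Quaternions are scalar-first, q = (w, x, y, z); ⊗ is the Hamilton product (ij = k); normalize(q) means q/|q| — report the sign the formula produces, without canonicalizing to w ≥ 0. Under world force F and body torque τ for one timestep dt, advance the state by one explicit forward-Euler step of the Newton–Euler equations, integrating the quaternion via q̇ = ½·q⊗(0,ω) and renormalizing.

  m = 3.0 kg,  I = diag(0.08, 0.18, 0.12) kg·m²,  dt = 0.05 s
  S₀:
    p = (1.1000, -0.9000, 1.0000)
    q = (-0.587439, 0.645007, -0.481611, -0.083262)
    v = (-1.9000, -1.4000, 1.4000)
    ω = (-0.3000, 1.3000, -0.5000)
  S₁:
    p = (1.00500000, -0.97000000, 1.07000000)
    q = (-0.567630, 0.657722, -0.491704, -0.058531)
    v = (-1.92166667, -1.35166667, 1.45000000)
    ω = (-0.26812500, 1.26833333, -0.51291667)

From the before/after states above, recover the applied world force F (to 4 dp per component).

Δv = v₁−v₀ = (-0.02166667, 0.04833333, 0.05000000)
m·(v₁−v₀)/dt = (-1.3000, 2.9000, 3.0000)

F = (-1.3000, 2.9000, 3.0000)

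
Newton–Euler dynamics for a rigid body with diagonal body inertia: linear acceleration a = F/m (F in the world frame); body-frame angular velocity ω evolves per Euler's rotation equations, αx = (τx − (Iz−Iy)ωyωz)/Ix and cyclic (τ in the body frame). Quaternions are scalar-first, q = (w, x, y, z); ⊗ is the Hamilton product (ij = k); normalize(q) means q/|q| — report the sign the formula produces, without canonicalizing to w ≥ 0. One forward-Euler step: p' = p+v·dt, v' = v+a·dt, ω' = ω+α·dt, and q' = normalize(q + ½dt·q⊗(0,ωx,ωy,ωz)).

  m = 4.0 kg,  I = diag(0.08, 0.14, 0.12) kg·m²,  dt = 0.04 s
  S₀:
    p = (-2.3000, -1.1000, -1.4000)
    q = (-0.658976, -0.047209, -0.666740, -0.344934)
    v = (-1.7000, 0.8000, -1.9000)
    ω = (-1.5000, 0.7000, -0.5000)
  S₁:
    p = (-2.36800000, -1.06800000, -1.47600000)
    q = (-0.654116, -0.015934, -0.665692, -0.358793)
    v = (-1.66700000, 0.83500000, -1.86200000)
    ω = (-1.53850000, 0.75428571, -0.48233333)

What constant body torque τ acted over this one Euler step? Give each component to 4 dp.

τ = (-0.0700, 0.1600, -0.0100)

ω₁ − ω₀ = (-0.03850000, 0.05428571, 0.01766667)
I·α + gyro = (-0.0700, 0.1600, -0.0100)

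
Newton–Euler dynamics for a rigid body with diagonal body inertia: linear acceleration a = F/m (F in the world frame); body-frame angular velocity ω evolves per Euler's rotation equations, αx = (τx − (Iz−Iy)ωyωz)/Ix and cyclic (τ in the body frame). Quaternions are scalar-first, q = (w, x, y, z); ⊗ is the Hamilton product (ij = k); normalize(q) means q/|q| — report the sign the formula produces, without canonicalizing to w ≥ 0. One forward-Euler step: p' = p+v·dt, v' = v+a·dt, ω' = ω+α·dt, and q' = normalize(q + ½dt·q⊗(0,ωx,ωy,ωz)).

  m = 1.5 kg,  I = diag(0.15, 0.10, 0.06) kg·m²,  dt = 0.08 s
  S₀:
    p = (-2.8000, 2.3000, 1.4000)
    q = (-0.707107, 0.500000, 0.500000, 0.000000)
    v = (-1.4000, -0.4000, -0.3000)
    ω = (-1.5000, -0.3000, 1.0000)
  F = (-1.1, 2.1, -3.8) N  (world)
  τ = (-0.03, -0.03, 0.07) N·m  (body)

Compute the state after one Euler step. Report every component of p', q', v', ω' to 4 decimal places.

precession coupling ω×(Iω) = (0.0120, -0.1350, -0.0225)
(τ − ω×Iω)/I = (-0.2800, 1.0500, 1.5417)
new body rate ω' = (-1.5224, -0.2160, 1.1233)
2q̇ = q⊗(0,ω) = (0.9000000, 1.5606605, -0.2878679, -0.1071070)
q' = normalize(q + ½dt·q⊗(0,ω)) = (-0.6693, 0.5609, 0.4872, -0.0043)
new position p' = (-2.9120, 2.2680, 1.3760)
new velocity v' = (-1.4587, -0.2880, -0.5027)

p' = (-2.9120, 2.2680, 1.3760)
q' = (-0.6693, 0.5609, 0.4872, -0.0043)
v' = (-1.4587, -0.2880, -0.5027)
ω' = (-1.5224, -0.2160, 1.1233)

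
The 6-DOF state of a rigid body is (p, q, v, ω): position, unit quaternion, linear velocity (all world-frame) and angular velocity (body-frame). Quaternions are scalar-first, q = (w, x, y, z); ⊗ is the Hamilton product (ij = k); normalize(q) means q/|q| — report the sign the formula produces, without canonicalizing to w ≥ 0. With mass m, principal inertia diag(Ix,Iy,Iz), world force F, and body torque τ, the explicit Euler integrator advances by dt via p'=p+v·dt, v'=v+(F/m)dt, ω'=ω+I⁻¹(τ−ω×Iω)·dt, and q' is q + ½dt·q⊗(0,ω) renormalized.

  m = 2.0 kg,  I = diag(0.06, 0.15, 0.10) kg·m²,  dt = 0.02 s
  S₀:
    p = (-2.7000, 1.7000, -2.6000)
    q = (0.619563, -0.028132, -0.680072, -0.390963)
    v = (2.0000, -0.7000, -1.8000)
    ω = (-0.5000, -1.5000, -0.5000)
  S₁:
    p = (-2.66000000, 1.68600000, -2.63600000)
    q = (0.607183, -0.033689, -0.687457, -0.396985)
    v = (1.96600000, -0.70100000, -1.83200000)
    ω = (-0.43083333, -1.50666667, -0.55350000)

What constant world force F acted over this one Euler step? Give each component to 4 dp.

F = (-3.4000, -0.1000, -3.2000)

v₁ − v₀ = (-0.03400000, -0.00100000, -0.03200000)
m·(v₁−v₀)/dt = (-3.4000, -0.1000, -3.2000)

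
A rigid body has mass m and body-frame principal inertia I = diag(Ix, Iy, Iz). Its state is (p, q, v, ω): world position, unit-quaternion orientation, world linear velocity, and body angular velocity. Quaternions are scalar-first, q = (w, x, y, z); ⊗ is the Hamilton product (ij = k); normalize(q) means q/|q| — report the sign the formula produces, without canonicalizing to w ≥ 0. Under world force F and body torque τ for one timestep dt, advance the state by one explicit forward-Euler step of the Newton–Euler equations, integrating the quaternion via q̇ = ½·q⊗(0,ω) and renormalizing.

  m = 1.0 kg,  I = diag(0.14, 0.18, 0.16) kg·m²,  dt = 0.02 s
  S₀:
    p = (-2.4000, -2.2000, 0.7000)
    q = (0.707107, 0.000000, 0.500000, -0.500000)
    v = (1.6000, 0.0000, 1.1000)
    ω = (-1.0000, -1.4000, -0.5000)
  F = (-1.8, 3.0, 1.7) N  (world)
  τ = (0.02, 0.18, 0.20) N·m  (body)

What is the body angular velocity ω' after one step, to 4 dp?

precession coupling ω×(Iω) = (-0.0140, -0.0100, 0.0560)
(τ − ω×Iω)/I = (0.2429, 1.0556, 0.9000)
ω + α·dt = (-0.9951, -1.3789, -0.4820)

ω' = (-0.9951, -1.3789, -0.4820)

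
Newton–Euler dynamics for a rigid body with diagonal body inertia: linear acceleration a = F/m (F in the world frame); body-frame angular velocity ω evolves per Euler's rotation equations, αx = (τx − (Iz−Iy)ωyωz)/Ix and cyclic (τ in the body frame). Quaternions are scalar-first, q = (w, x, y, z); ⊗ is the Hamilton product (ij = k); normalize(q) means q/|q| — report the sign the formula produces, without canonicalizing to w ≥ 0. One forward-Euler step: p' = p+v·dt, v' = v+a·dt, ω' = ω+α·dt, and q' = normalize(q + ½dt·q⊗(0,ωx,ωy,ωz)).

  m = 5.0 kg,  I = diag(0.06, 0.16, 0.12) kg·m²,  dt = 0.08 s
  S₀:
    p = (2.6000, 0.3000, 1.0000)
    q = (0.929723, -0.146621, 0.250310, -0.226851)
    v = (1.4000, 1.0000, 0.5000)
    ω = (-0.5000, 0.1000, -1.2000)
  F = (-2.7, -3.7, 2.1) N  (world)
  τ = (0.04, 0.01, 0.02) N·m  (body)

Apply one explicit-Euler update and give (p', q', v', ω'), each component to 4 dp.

a = F/m = (-0.5400, -0.7400, 0.4200)
new position p' = (2.7120, 0.3800, 1.0400)
v + (F/m)dt = (1.3568, 0.9408, 0.5336)
ω×(Iω) gyroscopic = (0.0048, -0.0360, -0.0050)
(τ − ω×Iω)/I = (0.5867, 0.2875, 0.2083)
ω + α·dt = (-0.4531, 0.1230, -1.1833)
q⊗(0,ω) = (-0.3705627, -0.7425484, 0.0304526, -1.0051747)
q + ½dt·q⊗(0,ω), renormalized = (0.9137, -0.1761, 0.2512, -0.2667)

p' = (2.7120, 0.3800, 1.0400)
q' = (0.9137, -0.1761, 0.2512, -0.2667)
v' = (1.3568, 0.9408, 0.5336)
ω' = (-0.4531, 0.1230, -1.1833)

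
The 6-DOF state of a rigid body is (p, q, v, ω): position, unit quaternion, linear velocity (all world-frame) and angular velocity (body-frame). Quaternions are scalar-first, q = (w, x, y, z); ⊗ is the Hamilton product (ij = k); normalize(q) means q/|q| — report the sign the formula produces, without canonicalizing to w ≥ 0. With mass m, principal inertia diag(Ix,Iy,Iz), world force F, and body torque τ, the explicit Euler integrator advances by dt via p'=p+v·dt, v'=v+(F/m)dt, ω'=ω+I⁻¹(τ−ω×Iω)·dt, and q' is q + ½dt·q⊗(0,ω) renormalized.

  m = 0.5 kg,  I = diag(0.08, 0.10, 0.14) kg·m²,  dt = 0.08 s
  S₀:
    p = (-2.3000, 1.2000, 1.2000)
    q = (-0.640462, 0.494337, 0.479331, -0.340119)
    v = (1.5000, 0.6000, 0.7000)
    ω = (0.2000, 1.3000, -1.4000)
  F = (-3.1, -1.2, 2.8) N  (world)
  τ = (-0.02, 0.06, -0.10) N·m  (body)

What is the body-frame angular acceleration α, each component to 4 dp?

α = (0.6600, 0.4320, -0.7514)

gyro term ω×Iω = (-0.0728, 0.0168, 0.0052)
(τ − ω×Iω)/I = (0.6600, 0.4320, -0.7514)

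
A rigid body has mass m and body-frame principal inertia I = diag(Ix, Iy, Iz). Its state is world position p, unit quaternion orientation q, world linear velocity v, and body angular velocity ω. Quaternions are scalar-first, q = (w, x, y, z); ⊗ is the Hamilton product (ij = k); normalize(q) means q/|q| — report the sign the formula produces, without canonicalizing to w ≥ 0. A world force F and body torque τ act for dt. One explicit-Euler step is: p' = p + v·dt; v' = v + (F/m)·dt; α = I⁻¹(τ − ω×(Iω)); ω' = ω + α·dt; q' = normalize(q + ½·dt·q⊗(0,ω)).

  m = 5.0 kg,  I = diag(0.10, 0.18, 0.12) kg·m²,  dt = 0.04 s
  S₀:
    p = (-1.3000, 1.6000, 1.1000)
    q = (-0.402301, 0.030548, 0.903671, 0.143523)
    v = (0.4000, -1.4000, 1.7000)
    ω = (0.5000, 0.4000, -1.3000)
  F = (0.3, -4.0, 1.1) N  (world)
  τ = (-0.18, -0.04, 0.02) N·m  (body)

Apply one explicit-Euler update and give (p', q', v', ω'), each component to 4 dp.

precession coupling ω×(Iω) = (0.0312, 0.0130, 0.0160)
angular accel α = (-2.1120, -0.2944, 0.0333)
ω' = ω + α·dt = (0.4155, 0.3882, -1.2987)
q⊗(0,ω) = (-0.1901625, -1.4333320, -0.0494465, 0.0833750)
q + ½dt·q⊗(0,ω), renormalized = (-0.4059, 0.0019, 0.9023, 0.1451)
linear accel F/m = (0.0600, -0.8000, 0.2200)
new position p' = (-1.2840, 1.5440, 1.1680)
v + (F/m)dt = (0.4024, -1.4320, 1.7088)

p' = (-1.2840, 1.5440, 1.1680)
q' = (-0.4059, 0.0019, 0.9023, 0.1451)
v' = (0.4024, -1.4320, 1.7088)
ω' = (0.4155, 0.3882, -1.2987)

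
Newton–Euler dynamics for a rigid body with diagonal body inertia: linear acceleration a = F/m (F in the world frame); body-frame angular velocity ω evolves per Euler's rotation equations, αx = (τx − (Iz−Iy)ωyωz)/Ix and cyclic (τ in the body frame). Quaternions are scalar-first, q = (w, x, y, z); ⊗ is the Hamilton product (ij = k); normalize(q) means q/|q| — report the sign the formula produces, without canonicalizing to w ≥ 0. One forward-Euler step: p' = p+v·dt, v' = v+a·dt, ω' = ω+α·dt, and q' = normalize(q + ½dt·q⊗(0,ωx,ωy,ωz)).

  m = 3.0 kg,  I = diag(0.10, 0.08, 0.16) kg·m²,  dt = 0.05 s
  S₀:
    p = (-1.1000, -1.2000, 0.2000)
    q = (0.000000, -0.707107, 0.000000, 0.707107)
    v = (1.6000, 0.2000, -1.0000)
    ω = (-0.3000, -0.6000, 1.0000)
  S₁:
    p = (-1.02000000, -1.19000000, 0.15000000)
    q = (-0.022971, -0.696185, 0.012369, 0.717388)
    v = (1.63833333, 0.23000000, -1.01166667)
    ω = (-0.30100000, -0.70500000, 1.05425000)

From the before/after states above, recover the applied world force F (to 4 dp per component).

Δv = v₁−v₀ = (0.03833333, 0.03000000, -0.01166667)
F = m·Δv/dt = (2.3000, 1.8000, -0.7000)

F = (2.3000, 1.8000, -0.7000)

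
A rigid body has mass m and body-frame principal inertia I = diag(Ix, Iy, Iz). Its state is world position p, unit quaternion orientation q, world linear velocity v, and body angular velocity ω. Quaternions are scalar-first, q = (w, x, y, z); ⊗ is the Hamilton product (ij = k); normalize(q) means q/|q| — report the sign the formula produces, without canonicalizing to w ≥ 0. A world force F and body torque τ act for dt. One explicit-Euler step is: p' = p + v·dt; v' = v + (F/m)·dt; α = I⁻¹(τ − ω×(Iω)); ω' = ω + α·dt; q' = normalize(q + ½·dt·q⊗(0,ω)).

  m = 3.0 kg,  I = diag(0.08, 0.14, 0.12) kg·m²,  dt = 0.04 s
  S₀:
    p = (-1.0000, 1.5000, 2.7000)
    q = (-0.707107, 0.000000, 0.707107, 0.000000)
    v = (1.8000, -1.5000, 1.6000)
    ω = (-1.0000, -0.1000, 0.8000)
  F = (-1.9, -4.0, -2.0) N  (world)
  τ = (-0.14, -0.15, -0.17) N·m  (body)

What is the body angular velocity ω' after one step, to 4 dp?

ω' = (-1.0708, -0.1520, 0.7413)

gyro term ω×Iω = (0.0016, 0.0320, 0.0060)
angular accel α = (-1.7700, -1.3000, -1.4667)
ω + α·dt = (-1.0708, -0.1520, 0.7413)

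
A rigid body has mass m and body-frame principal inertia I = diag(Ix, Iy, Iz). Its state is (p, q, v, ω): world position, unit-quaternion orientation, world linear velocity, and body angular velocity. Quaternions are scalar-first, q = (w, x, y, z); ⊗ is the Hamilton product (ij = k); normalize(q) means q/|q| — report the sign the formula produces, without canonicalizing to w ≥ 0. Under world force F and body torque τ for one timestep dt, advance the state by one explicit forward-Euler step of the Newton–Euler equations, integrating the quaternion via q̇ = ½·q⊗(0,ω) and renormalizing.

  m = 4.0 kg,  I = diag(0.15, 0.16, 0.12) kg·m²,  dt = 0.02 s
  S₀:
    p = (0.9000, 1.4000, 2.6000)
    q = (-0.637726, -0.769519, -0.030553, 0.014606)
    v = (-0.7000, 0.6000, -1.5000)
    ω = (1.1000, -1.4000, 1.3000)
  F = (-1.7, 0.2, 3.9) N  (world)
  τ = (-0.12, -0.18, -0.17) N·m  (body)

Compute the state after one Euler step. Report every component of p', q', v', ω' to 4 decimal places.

precession coupling ω×(Iω) = (0.0728, 0.0429, -0.0154)
α = I⁻¹(τ − ω×Iω) = (-1.2853, -1.3931, -1.2883)
ω' = ω + α·dt = (1.0743, -1.4279, 1.2742)
q⊗(0,ω) = (0.7847089, -0.7207691, 1.9092577, 0.2818911)
q + ½dt·q⊗(0,ω), renormalized = (-0.6297, -0.7765, -0.0115, 0.0174)
p' = p + v·dt = (0.8860, 1.4120, 2.5700)
v' = v + a·dt = (-0.7085, 0.6010, -1.4805)

p' = (0.8860, 1.4120, 2.5700)
q' = (-0.6297, -0.7765, -0.0115, 0.0174)
v' = (-0.7085, 0.6010, -1.4805)
ω' = (1.0743, -1.4279, 1.2742)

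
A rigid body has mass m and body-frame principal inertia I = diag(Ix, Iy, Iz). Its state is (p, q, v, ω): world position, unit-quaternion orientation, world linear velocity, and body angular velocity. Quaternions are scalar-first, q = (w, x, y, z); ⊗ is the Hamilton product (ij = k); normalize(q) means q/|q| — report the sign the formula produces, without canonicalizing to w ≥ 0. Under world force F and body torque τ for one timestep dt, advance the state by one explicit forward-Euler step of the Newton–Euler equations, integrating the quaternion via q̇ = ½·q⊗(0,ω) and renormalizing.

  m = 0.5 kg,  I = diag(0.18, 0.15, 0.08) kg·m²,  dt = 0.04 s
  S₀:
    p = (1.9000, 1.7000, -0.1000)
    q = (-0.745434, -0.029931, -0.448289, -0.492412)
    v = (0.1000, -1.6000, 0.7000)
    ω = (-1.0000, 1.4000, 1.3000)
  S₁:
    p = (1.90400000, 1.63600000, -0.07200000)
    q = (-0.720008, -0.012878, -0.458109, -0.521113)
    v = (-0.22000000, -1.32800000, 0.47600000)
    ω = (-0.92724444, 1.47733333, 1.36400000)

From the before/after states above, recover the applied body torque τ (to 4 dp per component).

τ = (0.2000, 0.1600, 0.1700)

Δω = ω₁−ω₀ = (0.07275556, 0.07733333, 0.06400000)
ω₀×(Iω₀) = (-0.1274, -0.1300, 0.0420)
τ = I·(Δω/dt) + ω₀×(Iω₀) = (0.2000, 0.1600, 0.1700)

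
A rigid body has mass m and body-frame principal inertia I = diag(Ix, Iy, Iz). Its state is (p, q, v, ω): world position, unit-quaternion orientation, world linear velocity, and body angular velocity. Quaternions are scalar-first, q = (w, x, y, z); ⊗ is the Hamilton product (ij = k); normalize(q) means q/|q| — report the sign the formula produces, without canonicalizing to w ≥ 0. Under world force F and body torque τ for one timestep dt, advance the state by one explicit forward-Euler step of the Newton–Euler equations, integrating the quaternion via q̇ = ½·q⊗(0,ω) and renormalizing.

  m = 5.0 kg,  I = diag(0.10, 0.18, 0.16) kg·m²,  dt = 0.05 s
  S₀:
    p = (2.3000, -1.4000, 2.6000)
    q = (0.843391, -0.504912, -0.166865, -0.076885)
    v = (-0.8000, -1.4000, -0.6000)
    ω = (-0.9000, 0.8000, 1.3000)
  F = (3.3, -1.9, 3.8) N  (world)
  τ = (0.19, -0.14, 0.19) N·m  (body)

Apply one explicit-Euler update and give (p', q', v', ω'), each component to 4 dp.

linear accel F/m = (0.6600, -0.3800, 0.7600)
p + v·dt = (2.2600, -1.4700, 2.5700)
v + (F/m)dt = (-0.7670, -1.4190, -0.5620)
gyro term ω×Iω = (-0.0208, 0.0702, -0.0576)
angular accel α = (2.1080, -1.1678, 1.5475)
ω' = ω + α·dt = (-0.7946, 0.7416, 1.3774)
q⊗(0,ω) = (-0.2209783, -0.9144684, 1.4002949, 0.5423002)
q' = normalize(q + ½dt·q⊗(0,ω)) = (0.8370, -0.5273, -0.1317, -0.0633)

p' = (2.2600, -1.4700, 2.5700)
q' = (0.8370, -0.5273, -0.1317, -0.0633)
v' = (-0.7670, -1.4190, -0.5620)
ω' = (-0.7946, 0.7416, 1.3774)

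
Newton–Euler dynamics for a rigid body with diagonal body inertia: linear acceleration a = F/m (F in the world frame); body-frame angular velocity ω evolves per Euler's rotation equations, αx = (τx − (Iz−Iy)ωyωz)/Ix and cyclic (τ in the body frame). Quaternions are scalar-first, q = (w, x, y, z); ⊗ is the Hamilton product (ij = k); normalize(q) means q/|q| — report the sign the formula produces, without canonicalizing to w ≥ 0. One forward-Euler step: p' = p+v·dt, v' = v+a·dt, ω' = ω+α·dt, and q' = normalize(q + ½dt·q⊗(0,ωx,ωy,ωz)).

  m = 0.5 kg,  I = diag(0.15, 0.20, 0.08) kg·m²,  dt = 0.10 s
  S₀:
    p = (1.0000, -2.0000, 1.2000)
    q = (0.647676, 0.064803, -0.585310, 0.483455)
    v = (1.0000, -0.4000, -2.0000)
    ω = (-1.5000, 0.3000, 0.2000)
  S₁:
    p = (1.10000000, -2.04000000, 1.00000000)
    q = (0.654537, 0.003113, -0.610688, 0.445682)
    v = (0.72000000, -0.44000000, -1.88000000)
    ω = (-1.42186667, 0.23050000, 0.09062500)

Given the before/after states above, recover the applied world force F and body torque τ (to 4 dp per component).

F = (-1.4000, -0.2000, 0.6000)
τ = (0.1100, -0.1600, -0.1100)

Δv = v₁−v₀ = (-0.28000000, -0.04000000, 0.12000000)
F = m·Δv/dt = (-1.4000, -0.2000, 0.6000)
ω₁ − ω₀ = (0.07813333, -0.06950000, -0.10937500)
ω₀×(Iω₀) = (-0.0072, -0.0210, -0.0225)
I·α + gyro = (0.1100, -0.1600, -0.1100)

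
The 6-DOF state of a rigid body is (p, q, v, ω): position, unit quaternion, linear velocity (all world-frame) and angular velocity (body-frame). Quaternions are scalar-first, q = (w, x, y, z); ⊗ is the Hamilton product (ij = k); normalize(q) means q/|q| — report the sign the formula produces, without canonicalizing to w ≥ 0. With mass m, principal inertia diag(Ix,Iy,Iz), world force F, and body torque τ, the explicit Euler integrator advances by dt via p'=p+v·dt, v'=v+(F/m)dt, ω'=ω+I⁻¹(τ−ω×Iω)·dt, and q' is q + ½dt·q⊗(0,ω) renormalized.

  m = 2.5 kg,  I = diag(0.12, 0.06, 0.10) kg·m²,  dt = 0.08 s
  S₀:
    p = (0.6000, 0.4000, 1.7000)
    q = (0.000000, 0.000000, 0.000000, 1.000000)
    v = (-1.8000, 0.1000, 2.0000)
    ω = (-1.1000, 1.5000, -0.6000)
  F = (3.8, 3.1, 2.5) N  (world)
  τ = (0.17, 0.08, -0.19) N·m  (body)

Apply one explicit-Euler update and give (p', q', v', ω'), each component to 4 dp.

p' = p + v·dt = (0.4560, 0.4080, 1.8600)
v + (F/m)dt = (-1.6784, 0.1992, 2.0800)
ω×(Iω) gyroscopic = (-0.0360, 0.0132, 0.0990)
angular accel α = (1.7167, 1.1133, -2.8900)
ω + α·dt = (-0.9627, 1.5891, -0.8312)
2q̇ = q⊗(0,ω) = (0.6000000, -1.5000000, -1.1000000, 0.0000000)
q' = normalize(q + ½dt·q⊗(0,ω)) = (0.0239, -0.0598, -0.0439, 0.9970)

p' = (0.4560, 0.4080, 1.8600)
q' = (0.0239, -0.0598, -0.0439, 0.9970)
v' = (-1.6784, 0.1992, 2.0800)
ω' = (-0.9627, 1.5891, -0.8312)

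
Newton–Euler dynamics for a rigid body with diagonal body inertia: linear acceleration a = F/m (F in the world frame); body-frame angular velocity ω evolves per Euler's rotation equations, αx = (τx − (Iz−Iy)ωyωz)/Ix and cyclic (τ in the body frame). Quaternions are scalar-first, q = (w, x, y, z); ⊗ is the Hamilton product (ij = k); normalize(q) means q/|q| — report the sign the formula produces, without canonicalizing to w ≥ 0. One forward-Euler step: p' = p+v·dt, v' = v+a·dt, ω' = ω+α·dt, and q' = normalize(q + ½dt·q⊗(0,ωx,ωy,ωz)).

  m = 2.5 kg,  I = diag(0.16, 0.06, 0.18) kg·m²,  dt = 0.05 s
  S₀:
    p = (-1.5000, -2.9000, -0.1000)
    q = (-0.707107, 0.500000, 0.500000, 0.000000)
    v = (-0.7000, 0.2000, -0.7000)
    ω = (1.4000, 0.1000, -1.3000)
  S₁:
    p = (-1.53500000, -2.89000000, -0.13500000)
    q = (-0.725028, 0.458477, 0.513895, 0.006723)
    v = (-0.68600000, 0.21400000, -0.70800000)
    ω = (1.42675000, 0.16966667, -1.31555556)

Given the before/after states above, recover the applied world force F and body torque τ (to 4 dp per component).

F = (0.7000, 0.7000, -0.4000)
τ = (0.0700, 0.1200, -0.0700)

ω₁ − ω₀ = (0.02675000, 0.06966667, -0.01555556)
precession coupling = (-0.0156, 0.0364, -0.0140)
τ = I·(Δω/dt) + ω₀×(Iω₀) = (0.0700, 0.1200, -0.0700)
Δv = v₁−v₀ = (0.01400000, 0.01400000, -0.00800000)
F = m·Δv/dt = (0.7000, 0.7000, -0.4000)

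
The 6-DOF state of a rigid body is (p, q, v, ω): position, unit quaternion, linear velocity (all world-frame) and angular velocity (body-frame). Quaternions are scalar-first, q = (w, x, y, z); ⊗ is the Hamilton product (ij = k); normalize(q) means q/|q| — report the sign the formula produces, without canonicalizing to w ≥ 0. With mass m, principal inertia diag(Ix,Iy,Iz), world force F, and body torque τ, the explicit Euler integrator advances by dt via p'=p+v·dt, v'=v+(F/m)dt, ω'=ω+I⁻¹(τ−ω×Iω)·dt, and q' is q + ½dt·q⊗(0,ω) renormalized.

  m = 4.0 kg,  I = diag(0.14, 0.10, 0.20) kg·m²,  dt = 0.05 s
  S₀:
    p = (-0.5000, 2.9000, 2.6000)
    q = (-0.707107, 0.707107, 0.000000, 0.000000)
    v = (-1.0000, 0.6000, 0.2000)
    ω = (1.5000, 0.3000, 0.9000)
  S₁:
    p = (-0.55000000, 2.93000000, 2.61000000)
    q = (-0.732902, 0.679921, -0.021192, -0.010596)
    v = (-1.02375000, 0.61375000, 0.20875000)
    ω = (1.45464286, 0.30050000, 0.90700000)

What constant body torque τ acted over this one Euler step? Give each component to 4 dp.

τ = (-0.1000, -0.0800, 0.0100)

ω₁ − ω₀ = (-0.04535714, 0.00050000, 0.00700000)
precession coupling = (0.0270, -0.0810, -0.0180)
τ = I·(Δω/dt) + ω₀×(Iω₀) = (-0.1000, -0.0800, 0.0100)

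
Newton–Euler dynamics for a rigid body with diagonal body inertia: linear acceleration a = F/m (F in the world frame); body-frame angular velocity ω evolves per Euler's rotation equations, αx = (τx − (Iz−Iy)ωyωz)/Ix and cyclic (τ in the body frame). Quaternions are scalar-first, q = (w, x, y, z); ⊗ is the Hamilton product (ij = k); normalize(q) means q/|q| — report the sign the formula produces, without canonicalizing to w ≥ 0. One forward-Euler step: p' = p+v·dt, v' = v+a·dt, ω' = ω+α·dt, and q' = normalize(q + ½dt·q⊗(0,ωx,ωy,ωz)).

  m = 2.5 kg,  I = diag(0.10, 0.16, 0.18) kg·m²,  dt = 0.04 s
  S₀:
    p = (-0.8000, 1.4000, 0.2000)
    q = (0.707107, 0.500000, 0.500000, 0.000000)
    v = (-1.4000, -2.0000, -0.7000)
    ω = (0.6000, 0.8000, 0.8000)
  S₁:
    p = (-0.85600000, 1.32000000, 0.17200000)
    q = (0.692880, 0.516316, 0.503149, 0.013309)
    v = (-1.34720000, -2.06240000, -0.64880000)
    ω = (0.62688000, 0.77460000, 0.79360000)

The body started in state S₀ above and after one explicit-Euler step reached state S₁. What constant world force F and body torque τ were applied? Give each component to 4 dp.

F = (3.3000, -3.9000, 3.2000)
τ = (0.0800, -0.1400, 0.0000)

rate change Δω = (0.02688000, -0.02540000, -0.00640000)
applied torque τ = (0.0800, -0.1400, 0.0000)
velocity change Δv = (0.05280000, -0.06240000, 0.05120000)
m·(v₁−v₀)/dt = (3.3000, -3.9000, 3.2000)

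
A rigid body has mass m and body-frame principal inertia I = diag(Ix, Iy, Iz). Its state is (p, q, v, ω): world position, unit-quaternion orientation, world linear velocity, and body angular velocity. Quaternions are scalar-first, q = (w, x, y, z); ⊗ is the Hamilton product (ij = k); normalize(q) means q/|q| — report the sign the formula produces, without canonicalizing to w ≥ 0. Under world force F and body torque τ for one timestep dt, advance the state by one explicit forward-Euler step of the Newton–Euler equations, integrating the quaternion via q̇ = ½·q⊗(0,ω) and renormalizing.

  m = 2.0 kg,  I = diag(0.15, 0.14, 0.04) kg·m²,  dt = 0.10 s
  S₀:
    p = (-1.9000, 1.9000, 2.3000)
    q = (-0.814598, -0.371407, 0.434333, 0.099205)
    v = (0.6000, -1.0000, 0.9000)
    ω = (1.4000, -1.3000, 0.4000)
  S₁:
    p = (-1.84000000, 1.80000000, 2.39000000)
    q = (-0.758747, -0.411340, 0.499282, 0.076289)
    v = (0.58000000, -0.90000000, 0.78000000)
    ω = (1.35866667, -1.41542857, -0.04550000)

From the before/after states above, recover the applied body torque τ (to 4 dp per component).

τ = (-0.0100, -0.1000, -0.1600)

ω₁ − ω₀ = (-0.04133333, -0.11542857, -0.44550000)
I·α + gyro = (-0.0100, -0.1000, -0.1600)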